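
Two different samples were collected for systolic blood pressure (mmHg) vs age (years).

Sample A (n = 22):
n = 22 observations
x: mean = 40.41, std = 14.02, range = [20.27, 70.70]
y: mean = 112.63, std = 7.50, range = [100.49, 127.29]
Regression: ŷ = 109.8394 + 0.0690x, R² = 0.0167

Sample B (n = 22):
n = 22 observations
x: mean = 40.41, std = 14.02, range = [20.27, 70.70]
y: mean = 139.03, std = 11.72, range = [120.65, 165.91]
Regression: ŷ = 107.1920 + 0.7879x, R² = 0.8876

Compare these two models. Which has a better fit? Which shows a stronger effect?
Model B has the better fit (R² = 0.8876 vs 0.0167). Model B shows the stronger effect (|β₁| = 0.7879 vs 0.0690).

Model Comparison:

Which explains more variance? (R²)
- Model A: R² = 0.0167 → 1.67% of variance in blood pressure explained
- Model B: R² = 0.8876 → 88.76% of variance in blood pressure explained
- 0.8876 > 0.0167 → Model B has the better fit

Which has the larger per-year effect? (|β₁|)
- Model A: β₁ = 0.0690 → predicted blood pressure rises 0.0690 mmHg per additional year of age
- Model B: β₁ = 0.7879 → predicted blood pressure rises 0.7879 mmHg per additional year of age
- |0.0690| < |0.7879| → Model B shows the stronger marginal effect

Note: The two samples could reflect different populations, time periods, or measurement quality.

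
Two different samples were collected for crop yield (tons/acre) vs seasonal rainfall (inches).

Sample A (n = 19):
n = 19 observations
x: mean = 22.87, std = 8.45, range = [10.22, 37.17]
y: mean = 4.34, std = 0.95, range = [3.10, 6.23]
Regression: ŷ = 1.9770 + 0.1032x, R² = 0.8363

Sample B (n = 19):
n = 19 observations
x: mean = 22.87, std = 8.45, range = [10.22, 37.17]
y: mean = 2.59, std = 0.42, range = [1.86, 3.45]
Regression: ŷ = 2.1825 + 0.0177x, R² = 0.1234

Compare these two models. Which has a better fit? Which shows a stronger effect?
Model A has the better fit (R² = 0.8363 vs 0.1234). Model A shows the stronger effect (|β₁| = 0.1032 vs 0.0177).

Model Comparison:

Fit — compare R²:
- Model A: R² = 0.8363 → 83.63% of variance in crop yield explained
- Model B: R² = 0.1234 → 12.34% of variance in crop yield explained
- 0.8363 > 0.1234 → Model A has the better fit

Strength of effect — compare |β₁|:
- Model A: β₁ = 0.1032 → predicted crop yield rises 0.1032 tons/acre per additional inch of rainfall
- Model B: β₁ = 0.0177 → predicted crop yield rises 0.0177 tons/acre per additional inch of rainfall
- |0.1032| > |0.0177| → Model A shows the stronger marginal effect

Note: A better fit (higher R²) doesn't necessarily mean a more important relationship.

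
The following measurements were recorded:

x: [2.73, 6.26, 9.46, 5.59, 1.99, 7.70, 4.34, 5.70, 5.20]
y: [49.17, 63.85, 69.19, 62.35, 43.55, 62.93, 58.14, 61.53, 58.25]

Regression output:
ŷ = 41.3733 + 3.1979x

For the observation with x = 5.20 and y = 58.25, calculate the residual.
Residual = 0.2476

The residual is the difference between the actual value and the predicted value:

Residual = y - ŷ

Step 1: Calculate predicted value
ŷ = 41.3733 + 3.1979 × 5.20
ŷ = 58.0024

Step 2: Calculate residual
Residual = 58.25 - 58.0024
Residual = 0.2476

The residual is positive, so the observed y = 58.25 sits above the regression line (the line underestimates it by 0.2476).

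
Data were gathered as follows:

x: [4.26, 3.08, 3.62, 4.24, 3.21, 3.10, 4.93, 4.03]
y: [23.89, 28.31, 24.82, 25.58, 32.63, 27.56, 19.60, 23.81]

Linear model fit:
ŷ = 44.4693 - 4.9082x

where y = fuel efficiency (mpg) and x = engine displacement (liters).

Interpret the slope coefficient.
An increase of one liter in engine displacement is associated with a 4.9082 mpg decrease in predicted fuel efficiency.

β₁ = -4.9082 is the change in predicted fuel efficiency (mpg) per additional liter of engine displacement.

Interpretation:
- Engine displacement up by 1 liter → predicted fuel efficiency decreases by 4.9082 mpg
- The effect is assumed constant over the observed range of x (linearity)

(β₀ = 44.4693 is the fitted value at x = 0 and is not part of the slope interpretation.)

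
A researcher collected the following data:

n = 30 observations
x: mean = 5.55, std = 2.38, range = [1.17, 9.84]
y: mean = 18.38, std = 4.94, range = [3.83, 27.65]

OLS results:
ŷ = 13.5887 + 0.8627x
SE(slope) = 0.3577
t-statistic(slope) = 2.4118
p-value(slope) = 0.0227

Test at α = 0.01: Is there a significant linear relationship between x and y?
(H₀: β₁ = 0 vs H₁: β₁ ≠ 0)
Fail to reject H₀: p-value = 0.0227 ≥ α = 0.01. The linear relationship is not significant at the 1% level.

Hypothesis test for the slope coefficient:

H₀: β₁ = 0 (no linear relationship)
H₁: β₁ ≠ 0 (linear relationship exists)

Test statistic: t = β̂₁ / SE(β̂₁) = 0.8627 / 0.3577 = 2.4118

p = 0.0227: how often a slope estimate this far from 0 (in SE units) would arise by chance if β₁ were truly 0.

Decision rule: reject H₀ if p-value < α.
p-value = 0.0227 ≥ α = 0.01 → fail to reject H₀.

At α = 0.01 the data do not provide convincing evidence of a nonzero slope.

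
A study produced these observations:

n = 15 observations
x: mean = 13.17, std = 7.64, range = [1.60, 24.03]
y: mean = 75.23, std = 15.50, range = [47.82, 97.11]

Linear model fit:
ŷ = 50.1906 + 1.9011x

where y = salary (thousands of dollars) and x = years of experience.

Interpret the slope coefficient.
For each additional year of experience, predicted salary increases by approximately 1.9011 thousand dollars.

β₁ = 1.9011 is the change in predicted salary (thousand dollars) per additional year of experience.

Interpretation:
- Experience up by 1 year → predicted salary increases by 1.9011 thousand dollars
- This is a linear approximation: the same per-unit change is assumed across the whole observed x range
- The sign (+) gives the direction; the magnitude 1.9011 gives the size of the effect per year

(β₀ = 50.1906 is the fitted value at x = 0 and is not part of the slope interpretation.)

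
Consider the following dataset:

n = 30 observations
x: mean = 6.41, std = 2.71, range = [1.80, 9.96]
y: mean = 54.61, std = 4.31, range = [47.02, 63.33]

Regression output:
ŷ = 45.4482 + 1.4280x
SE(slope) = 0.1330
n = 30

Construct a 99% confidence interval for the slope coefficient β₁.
The 99% CI for β₁ is (1.0605, 1.7955)

Confidence interval for the slope:

The 99% CI for β₁ is: β̂₁ ± t*(α/2, n-2) × SE(β̂₁)

Step 1: Find critical t-value
- Confidence level = 0.99
- Degrees of freedom = n - 2 = 30 - 2 = 28
- t*(α/2, 28) = 2.7633

Step 2: Calculate margin of error
Margin = 2.7633 × 0.1330 = 0.3675

Step 3: Construct interval
CI = 1.4280 ± 0.3675
CI = (1.0605, 1.7955)

Interpretation: each one-unit increase in x is associated with a change in mean y of between 1.0605 and 1.7955, with 99% confidence.
The interval does not include 0, suggesting a significant linear relationship.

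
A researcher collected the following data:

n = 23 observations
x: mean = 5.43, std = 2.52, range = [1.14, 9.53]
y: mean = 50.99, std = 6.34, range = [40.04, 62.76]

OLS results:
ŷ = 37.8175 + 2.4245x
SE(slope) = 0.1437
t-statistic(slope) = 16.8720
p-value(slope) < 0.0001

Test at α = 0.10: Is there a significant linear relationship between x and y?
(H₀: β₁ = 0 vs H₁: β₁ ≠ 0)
Since p-value < 0.0001 < α = 0.10, reject H₀ — the slope is significantly different from 0.

Hypothesis test for the slope coefficient:

H₀: β₁ = 0 (no linear relationship)
H₁: β₁ ≠ 0 (linear relationship exists)

Test statistic: t = β̂₁ / SE(β̂₁) = 2.4245 / 0.1437 = 16.8720

The p-value (<0.0001) is the probability, under H₀, of a t-statistic at least as extreme as |t| = 16.8720 (two-sided, df = n − 2 = 21).

Decision rule: reject H₀ if p-value < α.
p-value < 0.0001 < α = 0.10 → reject H₀.

There is sufficient evidence at the 10% significance level to conclude that a linear relationship exists between x and y.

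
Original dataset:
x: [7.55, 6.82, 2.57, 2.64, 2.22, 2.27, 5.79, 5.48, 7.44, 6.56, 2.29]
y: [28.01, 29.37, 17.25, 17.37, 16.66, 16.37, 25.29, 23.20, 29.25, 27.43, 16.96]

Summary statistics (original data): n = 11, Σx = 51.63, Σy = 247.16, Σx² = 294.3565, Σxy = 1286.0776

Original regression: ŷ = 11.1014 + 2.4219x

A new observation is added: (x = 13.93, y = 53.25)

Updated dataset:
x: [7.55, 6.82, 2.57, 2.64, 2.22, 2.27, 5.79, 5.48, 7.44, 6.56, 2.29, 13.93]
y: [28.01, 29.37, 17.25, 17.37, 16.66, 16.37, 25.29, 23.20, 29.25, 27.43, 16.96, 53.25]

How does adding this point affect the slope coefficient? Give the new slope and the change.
Adding the point moves β₁ from 2.4219 to 2.9688, i.e. it increases by 0.5469 (+22.6%).

x = 13.93 lies well outside the original x-range [2.22, 7.55] (x̄ ≈ 4.69), so this observation has high leverage and can move the slope substantially.

Step 1: Update the sums with the new point (n goes from 11 to 12)
Σx  = 51.63 + 13.93 = 65.56
Σy  = 247.16 + 53.25 = 300.41
Σx² = 294.3565 + 13.93² = 294.3565 + 194.0449 = 488.4014
Σxy = 1286.0776 + 13.93×53.25 = 1286.0776 + 741.7725 = 2027.8501

Step 2: Recompute the slope with b₁ = (nΣxy − ΣxΣy) / (nΣx² − (Σx)²)
Numerator   = 12×2027.8501 − 65.56×300.41 = 24334.2012 − 19694.8796 = 4639.3216
Denominator = 12×488.4014 − 65.56² = 5860.8168 − 4298.1136 = 1562.7032
b₁(new) = 4639.3216 / 1562.7032 = 2.9688

(Same formula on the original sums: (11×1286.0776 − 51.63×247.16) / (11×294.3565 − 51.63²) = 1385.9828 / 572.2646 = 2.4219, matching the given fit.)

Step 3: Change in slope
Δβ₁ = 2.9688 − 2.4219 = +0.5469
Relative change = +0.5469 / 2.4219 × 100% = +22.6%
→ the slope increases when the point is added.

Because the point sits above the extension of the original line at a high-leverage x, it tilts the fit up.
In practice: check such a point for data-entry or measurement error; investigate whether it comes from the same population as the rest of the sample.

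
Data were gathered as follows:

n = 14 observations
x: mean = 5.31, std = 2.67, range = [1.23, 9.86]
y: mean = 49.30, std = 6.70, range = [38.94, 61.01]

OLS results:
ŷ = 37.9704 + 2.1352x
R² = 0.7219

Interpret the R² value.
The model explains 72.19% of the variance in y (R² = 0.7219), leaving 27.81% unexplained; the fit is strong.

R² (coefficient of determination) measures the proportion of variance in y explained by the regression model.

Here R² = 0.7219:
- Explained: 72.19% of the variation in y
- Unexplained (residual): 100% − 72.19% = 27.81%
- Rule of thumb (below 0.3 weak; 0.3 to below 0.7 moderate; 0.7 and above strong) → strong

Note: R² says nothing about causation, and a high R² does not by itself mean the linear form is appropriate — check the residuals.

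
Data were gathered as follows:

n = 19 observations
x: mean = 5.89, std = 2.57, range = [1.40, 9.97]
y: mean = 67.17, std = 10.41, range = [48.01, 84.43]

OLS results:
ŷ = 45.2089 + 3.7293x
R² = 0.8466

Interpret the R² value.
The model explains 84.66% of the variance in y (R² = 0.8466), leaving 15.34% unexplained; the fit is strong.

R² (coefficient of determination) measures the proportion of variance in y explained by the regression model.

Here R² = 0.8466:
- Explained: 84.66% of the variation in y
- Unexplained (residual): 100% − 84.66% = 15.34%
- Rule of thumb (below 0.3 weak; 0.3 to below 0.7 moderate; 0.7 and above strong) → strong

Note: R² never decreases when predictors are added, so it should not be used alone to compare models of different size.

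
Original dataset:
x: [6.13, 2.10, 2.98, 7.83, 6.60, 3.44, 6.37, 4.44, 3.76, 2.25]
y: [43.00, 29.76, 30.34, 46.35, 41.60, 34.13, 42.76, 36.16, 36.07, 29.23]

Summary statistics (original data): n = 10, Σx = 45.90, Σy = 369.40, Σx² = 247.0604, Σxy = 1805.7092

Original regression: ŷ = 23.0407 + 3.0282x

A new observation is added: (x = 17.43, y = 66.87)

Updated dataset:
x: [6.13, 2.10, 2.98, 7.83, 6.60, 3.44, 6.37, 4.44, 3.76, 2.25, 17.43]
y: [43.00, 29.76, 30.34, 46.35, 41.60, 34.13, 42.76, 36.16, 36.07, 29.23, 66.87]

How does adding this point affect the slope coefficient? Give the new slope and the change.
New slope β₁ = 2.4672 versus 3.0282 before: a change of -0.5610 (-18.5%).

x = 17.43 lies well outside the original x-range [2.10, 7.83] (x̄ ≈ 4.59), so this observation has high leverage and can move the slope substantially.

Step 1: Update the sums with the new point (n goes from 10 to 11)
Σx  = 45.90 + 17.43 = 63.33
Σy  = 369.40 + 66.87 = 436.27
Σx² = 247.0604 + 17.43² = 247.0604 + 303.8049 = 550.8653
Σxy = 1805.7092 + 17.43×66.87 = 1805.7092 + 1165.5441 = 2971.2533

Step 2: Recompute the slope with b₁ = (nΣxy − ΣxΣy) / (nΣx² − (Σx)²)
Numerator   = 11×2971.2533 − 63.33×436.27 = 32683.7863 − 27628.9791 = 5054.8072
Denominator = 11×550.8653 − 63.33² = 6059.5183 − 4010.6889 = 2048.8294
b₁(new) = 5054.8072 / 2048.8294 = 2.4672

(Same formula on the original sums: (10×1805.7092 − 45.90×369.40) / (10×247.0604 − 45.90²) = 1101.6320 / 363.7940 = 3.0282, matching the given fit.)

Step 3: Change in slope
Δβ₁ = 2.4672 − 3.0282 = -0.5610
Relative change = -0.5610 / 3.0282 × 100% = -18.5%
→ the slope decreases when the point is added.

A high-leverage point only changes the slope if it is off the original line; here y = 66.87 is below the original trend, so the slope decreases.
In practice: check such a point for data-entry or measurement error.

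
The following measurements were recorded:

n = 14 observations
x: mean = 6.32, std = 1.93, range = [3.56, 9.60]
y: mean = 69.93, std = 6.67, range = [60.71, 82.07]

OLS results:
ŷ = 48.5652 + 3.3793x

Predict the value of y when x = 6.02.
ŷ = 68.9086

Plug x = 6.02 into the fitted line:

ŷ = 48.5652 + 3.3793 × 6.02
ŷ = 48.5652 + 20.3434
ŷ = 68.9086

This is a point prediction; actual observations scatter around it by roughly the residual standard deviation.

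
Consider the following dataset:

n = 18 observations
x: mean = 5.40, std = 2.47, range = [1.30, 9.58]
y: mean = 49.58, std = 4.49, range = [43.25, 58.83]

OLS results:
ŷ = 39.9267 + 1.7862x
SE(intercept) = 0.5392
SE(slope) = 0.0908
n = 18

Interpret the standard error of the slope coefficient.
The slope 1.7862 is pinned down to within about ±0.0908 (one SE) by these data — relative uncertainty 5.1%, i.e. precise.

SE(β̂₁) = s / √Sxx, where s is the residual standard deviation and Sxx = Σ(x − x̄)². It is the yardstick for how far β̂₁ = 1.7862 could plausibly be from the true slope.

Relative precision:
- SE / |β̂₁| = 0.0908 / 1.7862 = 5.1%
- Rule of thumb (under 20%: precise; 20% to under 50%: moderately precise; 50% or more: imprecise) → precise

Link to interval estimation: a confidence interval for β₁ is β̂₁ ± t* × 0.0908, so SE sets the half-width per unit of t*.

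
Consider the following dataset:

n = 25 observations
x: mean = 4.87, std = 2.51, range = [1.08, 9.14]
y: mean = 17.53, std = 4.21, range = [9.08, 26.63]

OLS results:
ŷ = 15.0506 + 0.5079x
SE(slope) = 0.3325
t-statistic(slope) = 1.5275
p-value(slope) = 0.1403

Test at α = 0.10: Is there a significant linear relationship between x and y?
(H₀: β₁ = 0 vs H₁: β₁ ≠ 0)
Since p-value = 0.1403 ≥ α = 0.10, fail to reject H₀ — the slope is not significantly different from 0.

Hypothesis test for the slope coefficient:

H₀: β₁ = 0 (no linear relationship)
H₁: β₁ ≠ 0 (linear relationship exists)

Test statistic: t = β̂₁ / SE(β̂₁) = 0.5079 / 0.3325 = 1.5275

The p-value (0.1403) is the probability, under H₀, of a t-statistic at least as extreme as |t| = 1.5275 (two-sided, df = n − 2 = 23).

Decision rule: reject H₀ if p-value < α.
p-value = 0.1403 ≥ α = 0.10 → fail to reject H₀.

At α = 0.10 the data do not provide convincing evidence of a nonzero slope.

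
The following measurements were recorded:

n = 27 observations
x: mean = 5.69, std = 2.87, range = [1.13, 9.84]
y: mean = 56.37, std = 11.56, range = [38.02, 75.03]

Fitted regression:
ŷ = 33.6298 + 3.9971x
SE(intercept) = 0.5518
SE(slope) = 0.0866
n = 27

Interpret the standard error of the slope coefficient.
SE(β̂₁) = 0.0866 is the estimated standard deviation of the slope estimate across repeated samples; relative to β̂₁ = 3.9971 that is 2.2%, a precise estimate.

SE(β̂₁) = s / √Sxx, where s is the residual standard deviation and Sxx = Σ(x − x̄)². It is the yardstick for how far β̂₁ = 3.9971 could plausibly be from the true slope.

Relative precision:
- SE / |β̂₁| = 0.0866 / 3.9971 = 2.2%
- Rule of thumb (under 20%: precise; 20% to under 50%: moderately precise; 50% or more: imprecise) → precise

Link to interval estimation: a confidence interval for β₁ is β̂₁ ± t* × 0.0866, so SE sets the half-width per unit of t*.

What drives SE(β̂₁): larger n (here n = 27) → smaller SE; wider spread of x values → smaller SE; more residual scatter → larger SE.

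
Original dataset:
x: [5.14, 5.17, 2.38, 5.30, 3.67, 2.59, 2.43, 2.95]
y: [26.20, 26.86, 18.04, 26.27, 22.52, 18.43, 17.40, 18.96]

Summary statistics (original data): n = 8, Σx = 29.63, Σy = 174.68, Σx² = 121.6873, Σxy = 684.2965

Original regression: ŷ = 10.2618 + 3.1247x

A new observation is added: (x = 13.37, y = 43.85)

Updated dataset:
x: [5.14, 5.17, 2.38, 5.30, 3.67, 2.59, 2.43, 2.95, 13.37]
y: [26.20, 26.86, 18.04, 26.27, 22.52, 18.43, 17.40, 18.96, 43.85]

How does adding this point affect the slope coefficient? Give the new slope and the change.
New slope β₁ = 2.3840 versus 3.1247 before: a change of -0.7407 (-23.7%).

The new point has HIGH LEVERAGE: x = 13.37 is far from the original mean x̄ = 29.63/8 ≈ 3.70 (original range [2.38, 5.30]).

Step 1: Update the sums with the new point (n goes from 8 to 9)
Σx  = 29.63 + 13.37 = 43.00
Σy  = 174.68 + 43.85 = 218.53
Σx² = 121.6873 + 13.37² = 121.6873 + 178.7569 = 300.4442
Σxy = 684.2965 + 13.37×43.85 = 684.2965 + 586.2745 = 1270.5710

Step 2: Recompute the slope with b₁ = (nΣxy − ΣxΣy) / (nΣx² − (Σx)²)
Numerator   = 9×1270.5710 − 43.00×218.53 = 11435.1390 − 9396.7900 = 2038.3490
Denominator = 9×300.4442 − 43.00² = 2703.9978 − 1849.0000 = 854.9978
b₁(new) = 2038.3490 / 854.9978 = 2.3840

(Same formula on the original sums: (8×684.2965 − 29.63×174.68) / (8×121.6873 − 29.63²) = 298.6036 / 95.5615 = 3.1247, matching the given fit.)

Step 3: Change in slope
Δβ₁ = 2.3840 − 3.1247 = -0.7407
Relative change = -0.7407 / 3.1247 × 100% = -23.7%
→ the slope decreases when the point is added.

Because the point sits below the extension of the original line at a high-leverage x, it tilts the fit down.
In practice: refit with and without it and report both if conclusions differ; investigate whether it comes from the same population as the rest of the sample.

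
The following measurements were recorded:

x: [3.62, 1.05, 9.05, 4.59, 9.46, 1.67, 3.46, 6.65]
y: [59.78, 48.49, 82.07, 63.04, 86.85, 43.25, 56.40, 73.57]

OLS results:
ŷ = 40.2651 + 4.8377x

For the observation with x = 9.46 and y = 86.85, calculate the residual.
Residual = 0.8203

The residual is the difference between the actual value and the predicted value:

Residual = y - ŷ

Step 1: Calculate predicted value
ŷ = 40.2651 + 4.8377 × 9.46
ŷ = 86.0297

Step 2: Calculate residual
Residual = 86.85 - 86.0297
Residual = 0.8203

Sign check: y > ŷ, so the point is above the line and the fit underestimates here.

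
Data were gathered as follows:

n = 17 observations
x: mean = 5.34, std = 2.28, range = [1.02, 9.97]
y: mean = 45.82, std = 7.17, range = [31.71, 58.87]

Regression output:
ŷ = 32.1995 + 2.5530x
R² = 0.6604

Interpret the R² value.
The model explains 66.04% of the variance in y (R² = 0.6604), leaving 33.96% unexplained; the fit is moderate.

The coefficient of determination R² is the fraction of the total variation in y that the fitted line accounts for.

Here R² = 0.6604:
- Explained: 66.04% of the variation in y
- Unexplained (residual): 100% − 66.04% = 33.96%
- Rule of thumb (below 0.3 weak; 0.3 to below 0.7 moderate; 0.7 and above strong) → moderate

Equivalently, for simple linear regression R² = r², so |r| = √0.6604 ≈ 0.8126.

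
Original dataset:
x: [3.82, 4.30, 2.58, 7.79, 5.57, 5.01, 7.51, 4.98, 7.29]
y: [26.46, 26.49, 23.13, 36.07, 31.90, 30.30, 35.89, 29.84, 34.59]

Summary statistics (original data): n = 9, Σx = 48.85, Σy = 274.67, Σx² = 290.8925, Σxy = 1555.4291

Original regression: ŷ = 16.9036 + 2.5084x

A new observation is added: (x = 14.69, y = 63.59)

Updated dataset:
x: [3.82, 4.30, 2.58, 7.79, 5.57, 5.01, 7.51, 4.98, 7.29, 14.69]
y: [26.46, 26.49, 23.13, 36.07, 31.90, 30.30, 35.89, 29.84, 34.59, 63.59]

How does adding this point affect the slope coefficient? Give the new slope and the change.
New slope β₁ = 3.3049 versus 2.5084 before: a change of +0.7965 (+31.8%).

The new point has HIGH LEVERAGE: x = 14.69 is far from the original mean x̄ = 48.85/9 ≈ 5.43 (original range [2.58, 7.79]).

Step 1: Update the sums with the new point (n goes from 9 to 10)
Σx  = 48.85 + 14.69 = 63.54
Σy  = 274.67 + 63.59 = 338.26
Σx² = 290.8925 + 14.69² = 290.8925 + 215.7961 = 506.6886
Σxy = 1555.4291 + 14.69×63.59 = 1555.4291 + 934.1371 = 2489.5662

Step 2: Recompute the slope with b₁ = (nΣxy − ΣxΣy) / (nΣx² − (Σx)²)
Numerator   = 10×2489.5662 − 63.54×338.26 = 24895.6620 − 21493.0404 = 3402.6216
Denominator = 10×506.6886 − 63.54² = 5066.8860 − 4037.3316 = 1029.5544
b₁(new) = 3402.6216 / 1029.5544 = 3.3049

(Same formula on the original sums: (9×1555.4291 − 48.85×274.67) / (9×290.8925 − 48.85²) = 581.2324 / 231.7100 = 2.5084, matching the given fit.)

Step 3: Change in slope
Δβ₁ = 3.3049 − 2.5084 = +0.7965
Relative change = +0.7965 / 2.5084 × 100% = +31.8%
→ the slope increases when the point is added.

A high-leverage point only changes the slope if it is off the original line; here y = 63.59 is above the original trend, so the slope increases.
In practice: investigate whether it comes from the same population as the rest of the sample.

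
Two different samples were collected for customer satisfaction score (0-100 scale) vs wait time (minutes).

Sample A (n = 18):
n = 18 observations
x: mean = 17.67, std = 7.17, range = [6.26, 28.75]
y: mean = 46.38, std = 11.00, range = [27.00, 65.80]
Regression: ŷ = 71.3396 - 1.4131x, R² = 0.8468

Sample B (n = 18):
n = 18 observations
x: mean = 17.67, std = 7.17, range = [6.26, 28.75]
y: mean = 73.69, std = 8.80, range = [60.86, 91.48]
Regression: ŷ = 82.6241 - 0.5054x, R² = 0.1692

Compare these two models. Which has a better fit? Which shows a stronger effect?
Model A has the better fit (R² = 0.8468 vs 0.1692). Model A shows the stronger effect (|β₁| = 1.4131 vs 0.5054).

Model Comparison:

Which explains more variance? (R²)
- Model A: R² = 0.8468 → 84.68% of variance in satisfaction score explained
- Model B: R² = 0.1692 → 16.92% of variance in satisfaction score explained
- 0.8468 > 0.1692 → Model A has the better fit

Strength of effect — compare |β₁|:
- Model A: β₁ = -1.4131 → predicted satisfaction score falls 1.4131 points per additional minute of wait time
- Model B: β₁ = -0.5054 → predicted satisfaction score falls 0.5054 points per additional minute of wait time
- |-1.4131| > |-0.5054| → Model A shows the stronger marginal effect

Note: A steeper slope doesn't make a better model if the scatter around the line is large.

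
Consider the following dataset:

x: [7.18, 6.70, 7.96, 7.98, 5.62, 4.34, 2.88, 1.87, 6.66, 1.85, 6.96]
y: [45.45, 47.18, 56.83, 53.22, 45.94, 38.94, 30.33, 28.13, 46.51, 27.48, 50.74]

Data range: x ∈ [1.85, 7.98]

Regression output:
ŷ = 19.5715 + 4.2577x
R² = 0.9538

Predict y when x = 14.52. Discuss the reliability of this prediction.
ŷ = 81.3933 (extrapolation — x = 14.52 lies outside [1.85, 7.98], so reliability is low).

Prediction calculation:
ŷ = 19.5715 + 4.2577 × 14.52
ŷ = 81.3933

Reliability:
- Data range: x ∈ [1.85, 7.98]
- Prediction point: x = 14.52 is 6.54 units above the observed range → this is EXTRAPOLATION, not interpolation

Why that matters here:
- The standard error of prediction grows with (x − x̄)², and x = 14.52 is far from x̄ = 5.45
- R² describes fit only over the sampled x values; it says nothing about behaviour beyond them

Report the number if required, but flag clearly that it is an extrapolation.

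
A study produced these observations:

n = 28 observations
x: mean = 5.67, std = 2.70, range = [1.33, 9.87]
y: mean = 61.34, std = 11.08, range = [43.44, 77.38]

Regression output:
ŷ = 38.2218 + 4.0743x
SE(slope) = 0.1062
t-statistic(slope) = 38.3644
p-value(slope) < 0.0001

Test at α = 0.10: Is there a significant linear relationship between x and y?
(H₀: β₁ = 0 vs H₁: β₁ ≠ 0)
Since p-value < 0.0001 < α = 0.10, reject H₀ — the slope is significantly different from 0.

Hypothesis test for the slope coefficient:

H₀: β₁ = 0 (no linear relationship)
H₁: β₁ ≠ 0 (linear relationship exists)

Test statistic: t = β̂₁ / SE(β̂₁) = 4.0743 / 0.1062 = 38.3644

With df = 26, the two-sided p-value for |t| = 38.3644 is <0.0001.

Decision rule: reject H₀ if p-value < α.
p-value < 0.0001 < α = 0.10 → reject H₀.

Conclusion: the linear association between x and y is significant at the 10% level.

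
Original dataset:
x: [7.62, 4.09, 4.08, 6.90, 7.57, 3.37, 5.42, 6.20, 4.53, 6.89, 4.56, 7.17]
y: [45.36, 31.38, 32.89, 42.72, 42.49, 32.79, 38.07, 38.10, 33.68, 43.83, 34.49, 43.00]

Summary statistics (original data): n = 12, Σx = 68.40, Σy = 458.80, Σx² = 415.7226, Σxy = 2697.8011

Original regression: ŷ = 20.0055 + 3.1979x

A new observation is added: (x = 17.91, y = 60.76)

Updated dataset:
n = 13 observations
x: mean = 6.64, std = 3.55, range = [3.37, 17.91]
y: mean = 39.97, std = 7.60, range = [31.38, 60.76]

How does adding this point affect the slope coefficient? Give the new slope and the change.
The slope changes from 3.1979 to 2.0588 (change of -1.1391, or -35.6%).

x = 17.91 lies well outside the original x-range [3.37, 7.62] (x̄ ≈ 5.70), so this observation has high leverage and can move the slope substantially.

Step 1: Update the sums with the new point (n goes from 12 to 13)
Σx  = 68.40 + 17.91 = 86.31
Σy  = 458.80 + 60.76 = 519.56
Σx² = 415.7226 + 17.91² = 415.7226 + 320.7681 = 736.4907
Σxy = 2697.8011 + 17.91×60.76 = 2697.8011 + 1088.2116 = 3786.0127

Step 2: Recompute the slope with b₁ = (nΣxy − ΣxΣy) / (nΣx² − (Σx)²)
Numerator   = 13×3786.0127 − 86.31×519.56 = 49218.1651 − 44843.2236 = 4374.9415
Denominator = 13×736.4907 − 86.31² = 9574.3791 − 7449.4161 = 2124.9630
b₁(new) = 4374.9415 / 2124.9630 = 2.0588

(Same formula on the original sums: (12×2697.8011 − 68.40×458.80) / (12×415.7226 − 68.40²) = 991.6932 / 310.1112 = 3.1979, matching the given fit.)

Step 3: Change in slope
Δβ₁ = 2.0588 − 3.1979 = -1.1391
Relative change = -1.1391 / 3.1979 × 100% = -35.6%
→ the slope decreases when the point is added.

Because the point sits below the extension of the original line at a high-leverage x, it tilts the fit down.
In practice: investigate whether it comes from the same population as the rest of the sample; refit with and without it and report both if conclusions differ.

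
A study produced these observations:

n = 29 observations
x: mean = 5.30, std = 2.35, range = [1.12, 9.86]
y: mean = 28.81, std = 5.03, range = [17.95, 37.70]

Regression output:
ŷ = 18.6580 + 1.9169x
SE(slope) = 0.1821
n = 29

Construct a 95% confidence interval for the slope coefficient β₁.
The 95% CI for β₁ is (1.5433, 2.2905)

Confidence interval for the slope:

The 95% CI for β₁ is: β̂₁ ± t*(α/2, n-2) × SE(β̂₁)

Step 1: Find critical t-value
- Confidence level = 0.95
- Degrees of freedom = n - 2 = 29 - 2 = 27
- t*(α/2, 27) = 2.0518

Step 2: Calculate margin of error
Margin = 2.0518 × 0.1821 = 0.3736

Step 3: Construct interval
CI = 1.9169 ± 0.3736
CI = (1.5433, 2.2905)

Interpretation: intervals built this way capture the true β₁ in 95% of repeated samples; here the plausible range for the per-unit effect of x on y is 1.5433 to 2.2905.
The interval does not include 0, suggesting a significant linear relationship.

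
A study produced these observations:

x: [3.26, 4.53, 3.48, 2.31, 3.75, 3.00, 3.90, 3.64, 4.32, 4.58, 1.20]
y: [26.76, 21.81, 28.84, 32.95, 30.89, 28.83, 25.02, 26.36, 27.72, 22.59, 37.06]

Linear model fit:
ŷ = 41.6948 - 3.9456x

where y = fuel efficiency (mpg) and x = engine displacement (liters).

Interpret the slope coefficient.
On average, fuel efficiency is about 3.9456 mpg lower for every extra liter of engine displacement.

β₁ = -3.9456 is the change in predicted fuel efficiency (mpg) per additional liter of engine displacement.

Interpretation:
- Engine displacement up by 1 liter → predicted fuel efficiency decreases by 3.9456 mpg
- This is a linear approximation: the same per-unit change is assumed across the whole observed x range
- The sign (−) gives the direction; the magnitude 3.9456 gives the size of the effect per liter

The intercept β₀ = 41.6948 is the predicted fuel efficiency when engine displacement = 0; since the smallest observed x is 1.20, this is an extrapolation and mainly anchors the line.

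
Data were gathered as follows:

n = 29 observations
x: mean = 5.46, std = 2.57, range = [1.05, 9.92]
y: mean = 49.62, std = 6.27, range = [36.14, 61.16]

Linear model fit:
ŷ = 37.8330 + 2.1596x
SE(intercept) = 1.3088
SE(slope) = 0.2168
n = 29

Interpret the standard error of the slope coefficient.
SE(slope) = 0.2168 measures the uncertainty in the estimated slope. The coefficient is estimated precisely (SE/|β̂₁| = 10.0%).

What SE measures:
- The standard error quantifies the sampling variability of the coefficient estimate
- It is the estimated standard deviation of β̂₁ across hypothetical repeated samples of the same size
- Smaller SE → more precise estimate

Relative precision:
- SE / |β̂₁| = 0.2168 / 2.1596 = 10.0%
- Rule of thumb (under 20%: precise; 20% to under 50%: moderately precise; 50% or more: imprecise) → precise

Link to the t-test: t = β̂₁ / SE(β̂₁) = 2.1596 / 0.2168 = 9.9613, the statistic for H₀: β₁ = 0.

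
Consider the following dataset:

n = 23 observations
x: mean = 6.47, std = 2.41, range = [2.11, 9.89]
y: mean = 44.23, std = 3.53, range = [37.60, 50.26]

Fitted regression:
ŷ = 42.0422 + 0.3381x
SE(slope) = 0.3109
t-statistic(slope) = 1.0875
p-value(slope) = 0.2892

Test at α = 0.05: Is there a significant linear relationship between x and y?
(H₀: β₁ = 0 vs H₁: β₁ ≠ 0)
Fail to reject H₀: p-value = 0.2892 ≥ α = 0.05. The linear relationship is not significant at the 5% level.

Hypothesis test for the slope coefficient:

H₀: β₁ = 0 (no linear relationship)
H₁: β₁ ≠ 0 (linear relationship exists)

Test statistic: t = β̂₁ / SE(β̂₁) = 0.3381 / 0.3109 = 1.0875

The p-value (0.2892) is the probability, under H₀, of a t-statistic at least as extreme as |t| = 1.0875 (two-sided, df = n − 2 = 21).

Decision rule: reject H₀ if p-value < α.
p-value = 0.2892 ≥ α = 0.05 → fail to reject H₀.

There is not sufficient evidence at the 5% significance level to conclude that a linear relationship exists between x and y.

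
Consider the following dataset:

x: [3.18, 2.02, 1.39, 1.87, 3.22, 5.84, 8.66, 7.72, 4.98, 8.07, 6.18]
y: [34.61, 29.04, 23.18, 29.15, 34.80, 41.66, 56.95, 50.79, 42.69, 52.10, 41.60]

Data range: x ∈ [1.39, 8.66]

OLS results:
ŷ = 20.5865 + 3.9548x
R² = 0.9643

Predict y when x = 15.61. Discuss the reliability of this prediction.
The equation gives ŷ = 82.3209; however x = 15.61 is 6.95 units above the observed range, so this extrapolated value should not be trusted.

Prediction calculation:
ŷ = 20.5865 + 3.9548 × 15.61
ŷ = 82.3209

Reliability:
- Data range: x ∈ [1.39, 8.66]
- Prediction point: x = 15.61 is 6.95 units above the observed range → this is EXTRAPOLATION, not interpolation

Why that matters here:
- R² describes fit only over the sampled x values; it says nothing about behaviour beyond them
- The standard error of prediction grows with (x − x̄)², and x = 15.61 is far from x̄ = 4.83
- Real relationships often flatten, saturate, or turn nonlinear at extremes

A defensible statement: 'if the linear trend continued to x = 15.61, y would be about 82.3209' — the premise is untested.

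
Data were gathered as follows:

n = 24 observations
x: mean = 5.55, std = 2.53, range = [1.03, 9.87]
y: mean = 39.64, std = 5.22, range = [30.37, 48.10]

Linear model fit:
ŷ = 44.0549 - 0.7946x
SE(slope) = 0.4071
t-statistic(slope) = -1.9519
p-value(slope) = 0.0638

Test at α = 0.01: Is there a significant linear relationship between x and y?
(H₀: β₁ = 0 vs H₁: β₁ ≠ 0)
Fail to reject H₀: p-value = 0.0638 ≥ α = 0.01. The linear relationship is not significant at the 1% level.

Hypothesis test for the slope coefficient:

H₀: β₁ = 0 (no linear relationship)
H₁: β₁ ≠ 0 (linear relationship exists)

Test statistic: t = β̂₁ / SE(β̂₁) = -0.7946 / 0.4071 = -1.9519

p = 0.0638: how often a slope estimate this far from 0 (in SE units) would arise by chance if β₁ were truly 0.

Decision rule: reject H₀ if p-value < α.
p-value = 0.0638 ≥ α = 0.01 → fail to reject H₀.

At α = 0.01 the data do not provide convincing evidence of a nonzero slope.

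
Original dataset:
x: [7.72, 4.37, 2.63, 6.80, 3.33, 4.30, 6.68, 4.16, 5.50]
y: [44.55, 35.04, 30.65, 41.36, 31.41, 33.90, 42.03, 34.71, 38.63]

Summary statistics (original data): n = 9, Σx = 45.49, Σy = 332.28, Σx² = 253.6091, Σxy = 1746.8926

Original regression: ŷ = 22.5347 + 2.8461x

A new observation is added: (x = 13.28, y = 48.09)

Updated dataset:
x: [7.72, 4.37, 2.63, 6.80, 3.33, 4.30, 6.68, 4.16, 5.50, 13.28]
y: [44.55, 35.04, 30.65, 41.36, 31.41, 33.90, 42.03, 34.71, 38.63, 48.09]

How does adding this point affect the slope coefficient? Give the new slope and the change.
New slope β₁ = 1.7747 versus 2.8461 before: a change of -1.0714 (-37.6%).

The new point has HIGH LEVERAGE: x = 13.28 is far from the original mean x̄ = 45.49/9 ≈ 5.05 (original range [2.63, 7.72]).

Step 1: Update the sums with the new point (n goes from 9 to 10)
Σx  = 45.49 + 13.28 = 58.77
Σy  = 332.28 + 48.09 = 380.37
Σx² = 253.6091 + 13.28² = 253.6091 + 176.3584 = 429.9675
Σxy = 1746.8926 + 13.28×48.09 = 1746.8926 + 638.6352 = 2385.5278

Step 2: Recompute the slope with b₁ = (nΣxy − ΣxΣy) / (nΣx² − (Σx)²)
Numerator   = 10×2385.5278 − 58.77×380.37 = 23855.2780 − 22354.3449 = 1500.9331
Denominator = 10×429.9675 − 58.77² = 4299.6750 − 3453.9129 = 845.7621
b₁(new) = 1500.9331 / 845.7621 = 1.7747

(Same formula on the original sums: (9×1746.8926 − 45.49×332.28) / (9×253.6091 − 45.49²) = 606.6162 / 213.1418 = 2.8461, matching the given fit.)

Step 3: Change in slope
Δβ₁ = 1.7747 − 2.8461 = -1.0714
Relative change = -1.0714 / 2.8461 × 100% = -37.6%
→ the slope decreases when the point is added.

Because the point sits below the extension of the original line at a high-leverage x, it tilts the fit down.
In practice: refit with and without it and report both if conclusions differ.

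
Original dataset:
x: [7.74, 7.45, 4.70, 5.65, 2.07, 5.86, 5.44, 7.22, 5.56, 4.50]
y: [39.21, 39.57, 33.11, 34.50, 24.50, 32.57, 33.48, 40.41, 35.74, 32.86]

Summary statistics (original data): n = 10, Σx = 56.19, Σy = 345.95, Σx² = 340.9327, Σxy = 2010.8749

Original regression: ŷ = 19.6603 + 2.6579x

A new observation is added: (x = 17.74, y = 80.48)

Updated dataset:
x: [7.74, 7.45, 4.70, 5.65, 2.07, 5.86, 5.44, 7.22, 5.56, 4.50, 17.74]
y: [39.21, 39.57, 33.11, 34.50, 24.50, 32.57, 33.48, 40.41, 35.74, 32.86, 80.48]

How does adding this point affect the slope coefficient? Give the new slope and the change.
Adding the point moves β₁ from 2.6579 to 3.6066, i.e. it increases by 0.9487 (+35.7%).

x = 17.74 lies well outside the original x-range [2.07, 7.74] (x̄ ≈ 5.62), so this observation has high leverage and can move the slope substantially.

Step 1: Update the sums with the new point (n goes from 10 to 11)
Σx  = 56.19 + 17.74 = 73.93
Σy  = 345.95 + 80.48 = 426.43
Σx² = 340.9327 + 17.74² = 340.9327 + 314.7076 = 655.6403
Σxy = 2010.8749 + 17.74×80.48 = 2010.8749 + 1427.7152 = 3438.5901

Step 2: Recompute the slope with b₁ = (nΣxy − ΣxΣy) / (nΣx² − (Σx)²)
Numerator   = 11×3438.5901 − 73.93×426.43 = 37824.4911 − 31525.9699 = 6298.5212
Denominator = 11×655.6403 − 73.93² = 7212.0433 − 5465.6449 = 1746.3984
b₁(new) = 6298.5212 / 1746.3984 = 3.6066

(Same formula on the original sums: (10×2010.8749 − 56.19×345.95) / (10×340.9327 − 56.19²) = 669.8185 / 252.0109 = 2.6579, matching the given fit.)

Step 3: Change in slope
Δβ₁ = 3.6066 − 2.6579 = +0.9487
Relative change = +0.9487 / 2.6579 × 100% = +35.7%
→ the slope increases when the point is added.

A high-leverage point only changes the slope if it is off the original line; here y = 80.48 is above the original trend, so the slope increases.
In practice: investigate whether it comes from the same population as the rest of the sample.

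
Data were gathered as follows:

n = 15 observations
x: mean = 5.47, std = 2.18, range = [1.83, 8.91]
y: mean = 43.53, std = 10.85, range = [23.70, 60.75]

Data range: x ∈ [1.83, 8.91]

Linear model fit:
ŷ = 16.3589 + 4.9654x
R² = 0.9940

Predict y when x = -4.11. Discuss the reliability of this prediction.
ŷ = -4.0489, but this is extrapolation (below the data range [1.83, 8.91]) and may be unreliable.

Prediction calculation:
ŷ = 16.3589 + 4.9654 × (-4.11)
ŷ = -4.0489

Reliability:
- Data range: x ∈ [1.83, 8.91]
- Prediction point: x = -4.11 is 5.94 units below the observed range → this is EXTRAPOLATION, not interpolation

Why that matters here:
- The linear relationship may not hold outside the observed range
- The standard error of prediction grows with (x − x̄)², and x = -4.11 is far from x̄ = 5.47
- R² describes fit only over the sampled x values; it says nothing about behaviour beyond them

The R² = 0.9940 only validates the fit within [1.83, 8.91]; treat ŷ = -4.0489 with caution.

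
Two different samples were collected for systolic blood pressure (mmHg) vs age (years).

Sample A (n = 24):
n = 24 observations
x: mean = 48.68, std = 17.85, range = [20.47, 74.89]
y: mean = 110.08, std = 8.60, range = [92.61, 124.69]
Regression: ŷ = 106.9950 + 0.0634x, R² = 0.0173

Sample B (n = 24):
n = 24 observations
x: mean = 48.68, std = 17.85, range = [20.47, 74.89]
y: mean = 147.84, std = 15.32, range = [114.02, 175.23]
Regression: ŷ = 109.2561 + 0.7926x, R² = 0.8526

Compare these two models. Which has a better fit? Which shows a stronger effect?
Model B has the better fit (R² = 0.8526 vs 0.0173). Model B shows the stronger effect (|β₁| = 0.7926 vs 0.0634).

Model Comparison:

Fit — compare R²:
- Model A: R² = 0.0173 → 1.73% of variance in blood pressure explained
- Model B: R² = 0.8526 → 85.26% of variance in blood pressure explained
- 0.8526 > 0.0173 → Model B has the better fit

Strength of effect — compare |β₁|:
- Model A: β₁ = 0.0634 → predicted blood pressure rises 0.0634 mmHg per additional year of age
- Model B: β₁ = 0.7926 → predicted blood pressure rises 0.7926 mmHg per additional year of age
- |0.0634| < |0.7926| → Model B shows the stronger marginal effect

Note: A better fit (higher R²) doesn't necessarily mean a more important relationship.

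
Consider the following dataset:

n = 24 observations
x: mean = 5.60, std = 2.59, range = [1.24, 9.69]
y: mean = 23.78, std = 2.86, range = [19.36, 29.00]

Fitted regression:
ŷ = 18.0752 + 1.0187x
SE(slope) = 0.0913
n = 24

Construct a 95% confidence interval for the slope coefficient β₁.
The 95% CI for β₁ is (0.8294, 1.2080)

Confidence interval for the slope:

The 95% CI for β₁ is: β̂₁ ± t*(α/2, n-2) × SE(β̂₁)

Step 1: Find critical t-value
- Confidence level = 0.95
- Degrees of freedom = n - 2 = 24 - 2 = 22
- t*(α/2, 22) = 2.0739

Step 2: Calculate margin of error
Margin = 2.0739 × 0.0913 = 0.1893

Step 3: Construct interval
CI = 1.0187 ± 0.1893
CI = (0.8294, 1.2080)

Interpretation: We are 95% confident that the true slope β₁ lies between 0.8294 and 1.2080.
The interval does not include 0, suggesting a significant linear relationship.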